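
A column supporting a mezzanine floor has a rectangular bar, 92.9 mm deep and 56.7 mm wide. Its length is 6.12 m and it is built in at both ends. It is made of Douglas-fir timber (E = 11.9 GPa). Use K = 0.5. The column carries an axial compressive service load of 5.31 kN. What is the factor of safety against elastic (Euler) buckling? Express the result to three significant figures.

n ≈ 3.33

Buckling occurs about the weak axis: I_min = h·b³/12 with b = 56.7 mm (the shorter side).
I_min = 92.9×56.7³/12 = 1.411×10^6 mm⁴
I = 1.411×10^6 mm⁴ = 1.411×10^-6 m⁴
Effective length L_e = K·L = 0.5 × 6.12 = 3.060 m
P_cr = π²EI / L_e² = π² × 11.9×10⁹ × 1.411×10^-6 / 3.060² = 1.770×10^4 N
Factor of safety n = P_cr / P = 17.701 / 5.31 = 3.33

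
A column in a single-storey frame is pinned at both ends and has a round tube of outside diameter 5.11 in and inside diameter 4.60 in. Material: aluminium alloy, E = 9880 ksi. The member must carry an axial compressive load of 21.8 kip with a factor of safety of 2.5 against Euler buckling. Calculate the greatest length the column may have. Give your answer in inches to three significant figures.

d_o = 5.11 in, d_i = 4.60 in
I = π(d_o⁴ − d_i⁴)/64 = π(5.11⁴ − 4.600⁴)/64 = 11.49 in⁴
Required critical load P_cr = n·P = 2.5 × 21.8 = 54.50 kip = 5.450×10^4 lb
From P_cr = π²EI/(K·L)²:  L = (1/K)·√(π²EI/P_cr) = (1/1)·√(π²×9.88×10^6×11.49/5.450×10^4)
L = 143 in

L_max ≈ 143 in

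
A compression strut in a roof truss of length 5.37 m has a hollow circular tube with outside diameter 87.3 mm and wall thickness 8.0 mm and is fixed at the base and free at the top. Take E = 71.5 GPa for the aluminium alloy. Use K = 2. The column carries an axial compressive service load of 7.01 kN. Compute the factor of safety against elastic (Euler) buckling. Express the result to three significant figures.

Inner diameter d_i = 87.3 − 2×8.0 = 71.30 mm
I = π(d_o⁴ − d_i⁴)/64 = π(87.3⁴ − 71.30⁴)/64 = 1.583×10^6 mm⁴
I = 1.583×10^6 mm⁴ = 1.583×10^-6 m⁴
Effective length L_e = K·L = 2 × 5.37 = 10.74 m
P_cr = π²EI / L_e² = π² × 71.5×10⁹ × 1.583×10^-6 / 10.74² = 9.682×10^3 N
Factor of safety n = P_cr / P = 9.6820 / 7.01 = 1.38

n ≈ 1.38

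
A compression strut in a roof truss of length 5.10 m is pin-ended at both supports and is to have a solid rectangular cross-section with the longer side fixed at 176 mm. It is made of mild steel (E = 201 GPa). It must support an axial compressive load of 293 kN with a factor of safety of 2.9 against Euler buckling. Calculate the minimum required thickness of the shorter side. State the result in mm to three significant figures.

b ≈ 91.2 mm

Required P_cr = n·P = 2.9 × 293 = 849.7 kN
L_e = K·L = 1 × 5.10 = 5.100 m
Required I = P_cr·L_e²/(π²E) = 8.497×10^5 × 5.100² / (π² × 2.01×10^11) = 1.114×10^-5 m⁴
I_req = 1.114×10^7 mm⁴
Rectangle, weak axis: I_min = h·b³/12 with h = 176 mm fixed  ⇒  b = (12I/h)^(1/3) = 91.2 mm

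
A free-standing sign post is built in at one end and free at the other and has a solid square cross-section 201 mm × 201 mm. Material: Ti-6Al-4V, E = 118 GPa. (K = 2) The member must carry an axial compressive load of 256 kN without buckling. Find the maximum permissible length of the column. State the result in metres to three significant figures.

I = a⁴/12 = 201⁴/12 = 1.360×10^8 mm⁴
I = 1.360×10^-4 m⁴
At the buckling limit P_cr = P = 2.560×10^5 N
From P_cr = π²EI/(K·L)²:  L = (1/K)·√(π²EI/P_cr) = (1/2)·√(π²×1.18×10^11×1.360×10^-4/2.560×10^5)
L = 12.4 m

L_max ≈ 12.4 m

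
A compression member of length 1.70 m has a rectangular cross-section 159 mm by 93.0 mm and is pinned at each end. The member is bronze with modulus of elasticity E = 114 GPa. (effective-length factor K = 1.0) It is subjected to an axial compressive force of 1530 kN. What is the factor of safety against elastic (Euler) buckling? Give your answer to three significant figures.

n ≈ 2.71

Buckling occurs about the weak axis: I_min = h·b³/12 with b = 93.0 mm (the shorter side).
I_min = 159×93.0³/12 = 1.066×10^7 mm⁴
I = 1.066×10^7 mm⁴ = 1.066×10^-5 m⁴
Effective length L_e = K·L = 1 × 1.70 = 1.700 m
P_cr = π²EI / L_e² = π² × 114×10⁹ × 1.066×10^-5 / 1.700² = 4.149×10^6 N
Factor of safety n = P_cr / P = 4149.3 / 1530 = 2.71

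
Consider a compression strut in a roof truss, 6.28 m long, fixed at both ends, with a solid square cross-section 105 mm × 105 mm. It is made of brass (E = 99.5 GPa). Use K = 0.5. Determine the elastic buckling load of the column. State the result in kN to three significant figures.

P_cr ≈ 1010 kN

I = a⁴/12 = 105⁴/12 = 1.013×10^7 mm⁴
I = 1.013×10^7 mm⁴ = 1.013×10^-5 m⁴
Effective length L_e = K·L = 0.5 × 6.28 = 3.140 m
P_cr = π²EI / L_e² = π² × 99.5×10⁹ × 1.013×10^-5 / 3.140² = 1.009×10^6 N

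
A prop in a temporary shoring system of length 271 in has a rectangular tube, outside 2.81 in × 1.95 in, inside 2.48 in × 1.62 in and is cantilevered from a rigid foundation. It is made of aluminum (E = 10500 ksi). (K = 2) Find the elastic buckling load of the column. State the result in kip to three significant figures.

Weak-axis I_min = (h_o·b_o³ − h_i·b_i³)/12 with b_o = 1.95, b_i = 1.620 in (shorter outer/inner sides).
I_min = (2.81×1.95³ − 2.480×1.620³)/12 = 0.8577 in⁴
Effective length L_e = K·L = 2 × 271 = 542.0 in
P_cr = π²EI / L_e² = π² × 10500×10³ × 0.8577 / 542.0² = 302.6 lb

P_cr ≈ 0.303 kip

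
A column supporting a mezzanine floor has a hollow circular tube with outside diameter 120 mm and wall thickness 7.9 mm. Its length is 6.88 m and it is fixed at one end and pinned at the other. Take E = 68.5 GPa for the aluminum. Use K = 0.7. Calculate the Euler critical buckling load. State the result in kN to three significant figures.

Inner diameter d_i = 120 − 2×7.9 = 104.2 mm
I = π(d_o⁴ − d_i⁴)/64 = π(120⁴ − 104.2⁴)/64 = 4.392×10^6 mm⁴
I = 4.392×10^6 mm⁴ = 4.392×10^-6 m⁴
Effective length L_e = K·L = 0.7 × 6.88 = 4.816 m
P_cr = π²EI / L_e² = π² × 68.5×10⁹ × 4.392×10^-6 / 4.816² = 1.280×10^5 N

P_cr ≈ 128 kN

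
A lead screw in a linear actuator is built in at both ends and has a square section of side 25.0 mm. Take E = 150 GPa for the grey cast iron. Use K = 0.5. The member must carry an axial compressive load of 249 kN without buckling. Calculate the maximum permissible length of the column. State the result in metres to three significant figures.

L_max ≈ 0.880 m

I = a⁴/12 = 25.0⁴/12 = 3.255×10^4 mm⁴
I = 3.255×10^-8 m⁴
At the buckling limit P_cr = P = 2.490×10^5 N
From P_cr = π²EI/(K·L)²:  L = (1/K)·√(π²EI/P_cr) = (1/0.5)·√(π²×1.50×10^11×3.255×10^-8/2.490×10^5)
L = 0.880 m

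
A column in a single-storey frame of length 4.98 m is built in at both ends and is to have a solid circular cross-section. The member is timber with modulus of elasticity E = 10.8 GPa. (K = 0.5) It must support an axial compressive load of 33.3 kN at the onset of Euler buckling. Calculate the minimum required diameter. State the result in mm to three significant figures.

L_e = K·L = 0.5 × 4.98 = 2.490 m
Required I = P_cr·L_e²/(π²E) = 3.330×10^4 × 2.490² / (π² × 1.08×10^10) = 1.937×10^-6 m⁴
I_req = 1.937×10^6 mm⁴
Solid circle: I = πd⁴/64  ⇒  d = (64I/π)^(1/4) = (64×1.937×10^6/π)^(1/4) = 79.3 mm

d ≈ 79.3 mm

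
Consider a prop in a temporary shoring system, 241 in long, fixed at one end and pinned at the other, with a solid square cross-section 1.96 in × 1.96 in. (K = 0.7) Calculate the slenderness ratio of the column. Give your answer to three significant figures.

For a square r = a/√12 = 1.96/√12 = 0.5658 in
L_e = K·L = 0.7 × 241 = 168.7 in
λ = L_e / r_min = 168.70 / 0.5658 = 298

λ ≈ 298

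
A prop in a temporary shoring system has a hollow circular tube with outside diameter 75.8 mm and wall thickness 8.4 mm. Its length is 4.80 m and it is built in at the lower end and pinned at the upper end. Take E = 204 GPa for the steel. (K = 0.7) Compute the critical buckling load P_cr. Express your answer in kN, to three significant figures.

Inner diameter d_i = 75.8 − 2×8.4 = 59.00 mm
I = π(d_o⁴ − d_i⁴)/64 = π(75.8⁴ − 59.00⁴)/64 = 1.026×10^6 mm⁴
I = 1.026×10^6 mm⁴ = 1.026×10^-6 m⁴
Effective length L_e = K·L = 0.7 × 4.80 = 3.360 m
P_cr = π²EI / L_e² = π² × 204×10⁹ × 1.026×10^-6 / 3.360² = 1.829×10^5 N

P_cr ≈ 183 kN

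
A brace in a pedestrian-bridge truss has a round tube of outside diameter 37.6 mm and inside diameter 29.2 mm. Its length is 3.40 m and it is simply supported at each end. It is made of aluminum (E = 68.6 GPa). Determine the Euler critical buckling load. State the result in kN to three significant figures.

P_cr ≈ 3.66 kN

d_o = 37.6 mm, d_i = 29.2 mm
I = π(d_o⁴ − d_i⁴)/64 = π(37.6⁴ − 29.20⁴)/64 = 6.243×10^4 mm⁴
I = 6.243×10^4 mm⁴ = 6.243×10^-8 m⁴
Effective length L_e = K·L = 1 × 3.40 = 3.400 m
P_cr = π²EI / L_e² = π² × 68.6×10⁹ × 6.243×10^-8 / 3.400² = 3.656×10^3 N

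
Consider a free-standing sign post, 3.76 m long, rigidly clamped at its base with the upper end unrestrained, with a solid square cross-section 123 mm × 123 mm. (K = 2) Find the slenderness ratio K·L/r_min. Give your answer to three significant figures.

λ ≈ 212

For a square r = a/√12 = 123/√12 = 35.51 mm
L_e = K·L = 2 × 3.76 m = 7.520 m = 7520.0 mm
λ = L_e / r_min = 7520.0 / 35.51 = 212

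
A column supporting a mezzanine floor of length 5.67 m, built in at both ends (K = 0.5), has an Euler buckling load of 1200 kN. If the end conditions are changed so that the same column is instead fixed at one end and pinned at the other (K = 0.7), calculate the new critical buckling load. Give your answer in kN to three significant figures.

P_cr ≈ 612 kN

P_cr ∝ 1/K², so P_cr,new = P_cr,old × (K_old/K_new)² = 1200 × (0.5/0.7)²
= 1200 × 0.5102 = 612 kN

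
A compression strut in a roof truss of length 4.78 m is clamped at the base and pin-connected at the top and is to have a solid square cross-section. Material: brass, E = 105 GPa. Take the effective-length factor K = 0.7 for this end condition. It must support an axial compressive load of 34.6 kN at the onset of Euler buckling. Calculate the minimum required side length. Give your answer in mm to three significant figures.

L_e = K·L = 0.7 × 4.78 = 3.346 m
Required I = P_cr·L_e²/(π²E) = 3.460×10^4 × 3.346² / (π² × 1.05×10^11) = 3.738×10^-7 m⁴
I_req = 3.738×10^5 mm⁴
Solid square: I = a⁴/12  ⇒  a = (12I)^(1/4) = (12×3.738×10^5)^(1/4) = 46.0 mm

a ≈ 46.0 mm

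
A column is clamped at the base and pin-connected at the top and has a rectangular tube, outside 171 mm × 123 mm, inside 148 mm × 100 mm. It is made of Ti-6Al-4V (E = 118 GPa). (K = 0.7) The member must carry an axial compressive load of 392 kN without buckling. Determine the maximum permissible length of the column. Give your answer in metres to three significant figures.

Weak-axis I_min = (h_o·b_o³ − h_i·b_i³)/12 with b_o = 123, b_i = 100.0 mm (shorter outer/inner sides).
I_min = (171×123³ − 148.0×100.0³)/12 = 1.418×10^7 mm⁴
I = 1.418×10^-5 m⁴
At the buckling limit P_cr = P = 3.920×10^5 N
From P_cr = π²EI/(K·L)²:  L = (1/K)·√(π²EI/P_cr) = (1/0.7)·√(π²×1.18×10^11×1.418×10^-5/3.920×10^5)
L = 9.27 m

L_max ≈ 9.27 m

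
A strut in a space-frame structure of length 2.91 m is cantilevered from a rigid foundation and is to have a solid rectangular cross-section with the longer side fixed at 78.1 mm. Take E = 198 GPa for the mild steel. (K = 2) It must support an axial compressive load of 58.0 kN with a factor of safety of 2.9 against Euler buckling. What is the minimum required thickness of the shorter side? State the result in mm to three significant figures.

b ≈ 76.5 mm

Required P_cr = n·P = 2.9 × 58.0 = 168.2 kN
L_e = K·L = 2 × 2.91 = 5.820 m
Required I = P_cr·L_e²/(π²E) = 1.682×10^5 × 5.820² / (π² × 1.98×10^11) = 2.915×10^-6 m⁴
I_req = 2.915×10^6 mm⁴
Rectangle, weak axis: I_min = h·b³/12 with h = 78.1 mm fixed  ⇒  b = (12I/h)^(1/3) = 76.5 mm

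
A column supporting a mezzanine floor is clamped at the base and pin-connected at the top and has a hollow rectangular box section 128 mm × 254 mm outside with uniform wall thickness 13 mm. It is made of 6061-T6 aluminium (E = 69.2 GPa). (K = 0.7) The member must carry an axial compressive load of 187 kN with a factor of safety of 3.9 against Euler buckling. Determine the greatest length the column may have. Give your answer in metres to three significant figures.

Inner dimensions: h_i = 254 − 2×13 = 228.0 mm, b_i = 128 − 2×13 = 102.0 mm
Weak-axis I_min = (h_o·b_o³ − h_i·b_i³)/12 with b_o = 128, b_i = 102.0 mm (shorter outer/inner sides).
I_min = (254×128³ − 228.0×102.0³)/12 = 2.423×10^7 mm⁴
I = 2.423×10^-5 m⁴
Required critical load P_cr = n·P = 3.9 × 187 = 729.3 kN = 7.293×10^5 N
From P_cr = π²EI/(K·L)²:  L = (1/K)·√(π²EI/P_cr) = (1/0.7)·√(π²×6.92×10^10×2.423×10^-5/7.293×10^5)
L = 6.80 m

L_max ≈ 6.80 m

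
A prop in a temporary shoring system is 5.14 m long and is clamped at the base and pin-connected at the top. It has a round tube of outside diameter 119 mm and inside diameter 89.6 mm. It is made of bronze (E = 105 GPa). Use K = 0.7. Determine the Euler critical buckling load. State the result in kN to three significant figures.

P_cr ≈ 535 kN

d_o = 119 mm, d_i = 89.6 mm
I = π(d_o⁴ − d_i⁴)/64 = π(119⁴ − 89.60⁴)/64 = 6.680×10^6 mm⁴
I = 6.680×10^6 mm⁴ = 6.680×10^-6 m⁴
Effective length L_e = K·L = 0.7 × 5.14 = 3.598 m
P_cr = π²EI / L_e² = π² × 105×10⁹ × 6.680×10^-6 / 3.598² = 5.347×10^5 N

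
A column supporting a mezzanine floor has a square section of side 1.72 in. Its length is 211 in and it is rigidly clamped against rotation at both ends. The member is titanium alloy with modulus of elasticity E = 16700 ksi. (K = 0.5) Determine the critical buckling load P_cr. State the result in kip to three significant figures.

P_cr ≈ 10.8 kip

I = a⁴/12 = 1.72⁴/12 = 0.7293 in⁴
Effective length L_e = K·L = 0.5 × 211 = 105.5 in
P_cr = π²EI / L_e² = π² × 16700×10³ × 0.7293 / 105.5² = 1.080×10^4 lb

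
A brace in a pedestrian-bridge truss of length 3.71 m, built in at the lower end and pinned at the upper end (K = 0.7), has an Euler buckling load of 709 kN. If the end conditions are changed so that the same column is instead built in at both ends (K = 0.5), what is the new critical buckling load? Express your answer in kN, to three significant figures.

P_cr ∝ 1/K², so P_cr,new = P_cr,old × (K_old/K_new)² = 709 × (0.7/0.5)²
= 709 × 1.960 = 1390 kN

P_cr ≈ 1390 kN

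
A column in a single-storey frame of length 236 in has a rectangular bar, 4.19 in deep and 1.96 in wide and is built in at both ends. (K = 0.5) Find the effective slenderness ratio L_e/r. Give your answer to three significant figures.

λ ≈ 209

Buckling occurs about the weak axis: I_min = h·b³/12 with b = 1.96 in (the shorter side).
I_min = 4.19×1.96³/12 = 2.629 in⁴
A = 8.212 in²;  r_min = √(I/A) = √(2.629/8.212) = 0.5658 in
L_e = K·L = 0.5 × 236 = 118.0 in
λ = L_e / r_min = 118.00 / 0.5658 = 209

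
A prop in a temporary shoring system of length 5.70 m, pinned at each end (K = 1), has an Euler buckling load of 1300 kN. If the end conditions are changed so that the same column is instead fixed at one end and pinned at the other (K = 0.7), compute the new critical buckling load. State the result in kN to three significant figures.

P_cr ∝ 1/K², so P_cr,new = P_cr,old × (K_old/K_new)² = 1300 × (1/0.7)²
= 1300 × 2.041 = 2650 kN

P_cr ≈ 2650 kN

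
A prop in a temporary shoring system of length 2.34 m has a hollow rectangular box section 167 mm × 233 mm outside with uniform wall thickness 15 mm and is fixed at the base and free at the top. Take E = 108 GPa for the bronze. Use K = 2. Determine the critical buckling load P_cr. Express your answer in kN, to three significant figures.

Inner dimensions: h_i = 233 − 2×15 = 203.0 mm, b_i = 167 − 2×15 = 137.0 mm
Weak-axis I_min = (h_o·b_o³ − h_i·b_i³)/12 with b_o = 167, b_i = 137.0 mm (shorter outer/inner sides).
I_min = (233×167³ − 203.0×137.0³)/12 = 4.693×10^7 mm⁴
I = 4.693×10^7 mm⁴ = 4.693×10^-5 m⁴
Effective length L_e = K·L = 2 × 2.34 = 4.680 m
P_cr = π²EI / L_e² = π² × 108×10⁹ × 4.693×10^-5 / 4.680² = 2.284×10^6 N

P_cr ≈ 2280 kN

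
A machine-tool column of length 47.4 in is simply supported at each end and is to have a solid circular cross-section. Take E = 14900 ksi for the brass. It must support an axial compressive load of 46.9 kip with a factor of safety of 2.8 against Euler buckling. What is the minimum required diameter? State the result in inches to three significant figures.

Required P_cr = n·P = 2.8 × 46.9 = 131.3 kip
L_e = K·L = 1 × 47.4 = 47.40 in
Required I = P_cr·L_e²/(π²E) = 1.313×10^5 × 47.40² / (π² × 1.49×10^7) = 2.006 in⁴
Solid circle: I = πd⁴/64  ⇒  d = (64I/π)^(1/4) = (64×2.006/π)^(1/4) = 2.53 in

d ≈ 2.53 in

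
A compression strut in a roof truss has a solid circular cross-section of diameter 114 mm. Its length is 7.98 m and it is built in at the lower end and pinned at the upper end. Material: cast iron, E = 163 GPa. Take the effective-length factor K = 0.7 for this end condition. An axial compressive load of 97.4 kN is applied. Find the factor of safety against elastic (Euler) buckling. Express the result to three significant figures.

n ≈ 4.39

I = πd⁴/64 = π×114⁴/64 = 8.291×10^6 mm⁴
I = 8.291×10^6 mm⁴ = 8.291×10^-6 m⁴
Effective length L_e = K·L = 0.7 × 7.98 = 5.586 m
P_cr = π²EI / L_e² = π² × 163×10⁹ × 8.291×10^-6 / 5.586² = 4.274×10^5 N
Factor of safety n = P_cr / P = 427.44 / 97.4 = 4.39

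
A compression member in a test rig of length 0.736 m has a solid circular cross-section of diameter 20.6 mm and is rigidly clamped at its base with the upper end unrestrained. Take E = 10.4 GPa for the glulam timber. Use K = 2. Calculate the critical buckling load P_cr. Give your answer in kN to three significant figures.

I = πd⁴/64 = π×20.6⁴/64 = 8.840×10^3 mm⁴
I = 8.840×10^3 mm⁴ = 8.840×10^-9 m⁴
Effective length L_e = K·L = 2 × 0.736 = 1.472 m
P_cr = π²EI / L_e² = π² × 10.4×10⁹ × 8.840×10^-9 / 1.472² = 418.8 N

P_cr ≈ 0.419 kN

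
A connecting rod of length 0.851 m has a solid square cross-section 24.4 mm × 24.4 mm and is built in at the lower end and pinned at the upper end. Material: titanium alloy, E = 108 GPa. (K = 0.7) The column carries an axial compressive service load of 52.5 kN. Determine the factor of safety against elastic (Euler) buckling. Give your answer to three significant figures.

n ≈ 1.69

I = a⁴/12 = 24.4⁴/12 = 2.954×10^4 mm⁴
I = 2.954×10^4 mm⁴ = 2.954×10^-8 m⁴
Effective length L_e = K·L = 0.7 × 0.851 = 0.5957 m
P_cr = π²EI / L_e² = π² × 108×10⁹ × 2.954×10^-8 / 0.5957² = 8.873×10^4 N
Factor of safety n = P_cr / P = 88.725 / 52.5 = 1.69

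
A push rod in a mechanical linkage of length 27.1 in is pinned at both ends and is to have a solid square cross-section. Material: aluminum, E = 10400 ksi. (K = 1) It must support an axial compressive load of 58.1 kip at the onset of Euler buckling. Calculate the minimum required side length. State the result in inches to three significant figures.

a ≈ 1.49 in

L_e = K·L = 1 × 27.1 = 27.10 in
Required I = P_cr·L_e²/(π²E) = 5.810×10^4 × 27.10² / (π² × 1.04×10^7) = 0.4157 in⁴
Solid square: I = a⁴/12  ⇒  a = (12I)^(1/4) = (12×0.4157)^(1/4) = 1.49 in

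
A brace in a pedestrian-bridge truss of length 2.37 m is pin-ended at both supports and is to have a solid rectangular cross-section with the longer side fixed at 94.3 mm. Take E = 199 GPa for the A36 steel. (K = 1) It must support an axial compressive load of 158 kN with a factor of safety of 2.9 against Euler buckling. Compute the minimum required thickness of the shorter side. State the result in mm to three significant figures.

Required P_cr = n·P = 2.9 × 158 = 458.2 kN
L_e = K·L = 1 × 2.37 = 2.370 m
Required I = P_cr·L_e²/(π²E) = 4.582×10^5 × 2.370² / (π² × 1.99×10^11) = 1.310×10^-6 m⁴
I_req = 1.310×10^6 mm⁴
Rectangle, weak axis: I_min = h·b³/12 with h = 94.3 mm fixed  ⇒  b = (12I/h)^(1/3) = 55.0 mm

b ≈ 55.0 mm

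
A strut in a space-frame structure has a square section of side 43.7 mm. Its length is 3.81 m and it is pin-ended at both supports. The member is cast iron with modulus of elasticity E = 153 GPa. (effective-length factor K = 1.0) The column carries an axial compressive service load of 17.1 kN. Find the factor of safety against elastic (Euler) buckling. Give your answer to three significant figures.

n ≈ 1.85

I = a⁴/12 = 43.7⁴/12 = 3.039×10^5 mm⁴
I = 3.039×10^5 mm⁴ = 3.039×10^-7 m⁴
Effective length L_e = K·L = 1 × 3.81 = 3.810 m
P_cr = π²EI / L_e² = π² × 153×10⁹ × 3.039×10^-7 / 3.810² = 3.161×10^4 N
Factor of safety n = P_cr / P = 31.614 / 17.1 = 1.85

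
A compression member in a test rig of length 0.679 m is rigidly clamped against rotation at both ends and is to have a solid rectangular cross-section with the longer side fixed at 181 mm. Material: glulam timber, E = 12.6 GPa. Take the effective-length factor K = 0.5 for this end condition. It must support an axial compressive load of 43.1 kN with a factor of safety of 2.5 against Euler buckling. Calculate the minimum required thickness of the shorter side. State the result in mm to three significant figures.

b ≈ 18.8 mm

Required P_cr = n·P = 2.5 × 43.1 = 107.8 kN
L_e = K·L = 0.5 × 0.679 = 0.3395 m
Required I = P_cr·L_e²/(π²E) = 1.077×10^5 × 0.3395² / (π² × 1.26×10^10) = 9.987×10^-8 m⁴
I_req = 9.987×10^4 mm⁴
Rectangle, weak axis: I_min = h·b³/12 with h = 181 mm fixed  ⇒  b = (12I/h)^(1/3) = 18.8 mm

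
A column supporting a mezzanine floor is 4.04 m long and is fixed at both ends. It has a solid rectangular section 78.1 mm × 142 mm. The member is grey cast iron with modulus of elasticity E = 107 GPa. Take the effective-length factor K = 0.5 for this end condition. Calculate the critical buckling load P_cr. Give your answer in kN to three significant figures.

Buckling occurs about the weak axis: I_min = h·b³/12 with b = 78.1 mm (the shorter side).
I_min = 142×78.1³/12 = 5.637×10^6 mm⁴
I = 5.637×10^6 mm⁴ = 5.637×10^-6 m⁴
Effective length L_e = K·L = 0.5 × 4.04 = 2.020 m
P_cr = π²EI / L_e² = π² × 107×10⁹ × 5.637×10^-6 / 2.020² = 1.459×10^6 N

P_cr ≈ 1460 kN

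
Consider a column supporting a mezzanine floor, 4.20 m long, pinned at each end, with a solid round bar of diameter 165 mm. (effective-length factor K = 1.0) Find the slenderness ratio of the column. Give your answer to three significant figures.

I = πd⁴/64 = π×165⁴/64 = 3.638×10^7 mm⁴
A = 2.138×10^4 mm²;  r_min = √(I/A) = √(3.638×10^7/2.138×10^4) = 41.25 mm
L_e = K·L = 1 × 4.20 m = 4.200 m = 4200.0 mm
λ = L_e / r_min = 4200.0 / 41.25 = 102

λ ≈ 102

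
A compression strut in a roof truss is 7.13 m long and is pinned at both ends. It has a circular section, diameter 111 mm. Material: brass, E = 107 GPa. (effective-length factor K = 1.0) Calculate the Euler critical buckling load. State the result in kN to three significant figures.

P_cr ≈ 155 kN

I = πd⁴/64 = π×111⁴/64 = 7.452×10^6 mm⁴
I = 7.452×10^6 mm⁴ = 7.452×10^-6 m⁴
Effective length L_e = K·L = 1 × 7.13 = 7.130 m
P_cr = π²EI / L_e² = π² × 107×10⁹ × 7.452×10^-6 / 7.130² = 1.548×10^5 N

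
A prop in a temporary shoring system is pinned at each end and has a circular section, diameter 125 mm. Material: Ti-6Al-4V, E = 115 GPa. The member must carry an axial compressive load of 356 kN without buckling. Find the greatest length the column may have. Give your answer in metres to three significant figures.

I = πd⁴/64 = π×125⁴/64 = 1.198×10^7 mm⁴
I = 1.198×10^-5 m⁴
At the buckling limit P_cr = P = 3.560×10^5 N
From P_cr = π²EI/(K·L)²:  L = (1/K)·√(π²EI/P_cr) = (1/1)·√(π²×1.15×10^11×1.198×10^-5/3.560×10^5)
L = 6.18 m

L_max ≈ 6.18 m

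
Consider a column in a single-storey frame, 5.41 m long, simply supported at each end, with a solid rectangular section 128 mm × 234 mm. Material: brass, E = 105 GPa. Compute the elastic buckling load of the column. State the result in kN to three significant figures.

Buckling occurs about the weak axis: I_min = h·b³/12 with b = 128 mm (the shorter side).
I_min = 234×128³/12 = 4.089×10^7 mm⁴
I = 4.089×10^7 mm⁴ = 4.089×10^-5 m⁴
Effective length L_e = K·L = 1 × 5.41 = 5.410 m
P_cr = π²EI / L_e² = π² × 105×10⁹ × 4.089×10^-5 / 5.410² = 1.448×10^6 N

P_cr ≈ 1450 kN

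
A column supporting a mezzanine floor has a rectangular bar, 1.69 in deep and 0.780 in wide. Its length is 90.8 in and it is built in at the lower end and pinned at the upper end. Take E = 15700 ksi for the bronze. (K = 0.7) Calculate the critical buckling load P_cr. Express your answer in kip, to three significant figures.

P_cr ≈ 2.56 kip

Buckling occurs about the weak axis: I_min = h·b³/12 with b = 0.780 in (the shorter side).
I_min = 1.69×0.780³/12 = 6.683×10^-2 in⁴
Effective length L_e = K·L = 0.7 × 90.8 = 63.56 in
P_cr = π²EI / L_e² = π² × 15700×10³ × 6.683×10^-2 / 63.56² = 2.563×10^3 lb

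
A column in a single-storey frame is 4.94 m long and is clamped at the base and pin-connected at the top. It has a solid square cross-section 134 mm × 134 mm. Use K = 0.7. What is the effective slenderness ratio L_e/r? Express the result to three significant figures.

λ ≈ 89.4

For a square r = a/√12 = 134/√12 = 38.68 mm
L_e = K·L = 0.7 × 4.94 m = 3.458 m = 3458.0 mm
λ = L_e / r_min = 3458.0 / 38.68 = 89.4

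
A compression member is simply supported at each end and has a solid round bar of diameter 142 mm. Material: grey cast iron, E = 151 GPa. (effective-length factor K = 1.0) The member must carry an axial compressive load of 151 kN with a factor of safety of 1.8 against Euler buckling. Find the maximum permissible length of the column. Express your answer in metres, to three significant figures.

I = πd⁴/64 = π×142⁴/64 = 1.996×10^7 mm⁴
I = 1.996×10^-5 m⁴
Required critical load P_cr = n·P = 1.8 × 151 = 271.8 kN = 2.718×10^5 N
From P_cr = π²EI/(K·L)²:  L = (1/K)·√(π²EI/P_cr) = (1/1)·√(π²×1.51×10^11×1.996×10^-5/2.718×10^5)
L = 10.5 m

L_max ≈ 10.5 m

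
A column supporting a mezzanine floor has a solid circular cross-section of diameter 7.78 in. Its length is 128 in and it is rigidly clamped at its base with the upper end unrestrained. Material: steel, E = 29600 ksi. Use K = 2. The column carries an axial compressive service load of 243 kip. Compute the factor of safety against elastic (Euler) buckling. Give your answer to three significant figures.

n ≈ 3.30

I = πd⁴/64 = π×7.78⁴/64 = 179.8 in⁴
Effective length L_e = K·L = 2 × 128 = 256.0 in
P_cr = π²EI / L_e² = π² × 29600×10³ × 179.8 / 256.0² = 8.017×10^5 lb
Factor of safety n = P_cr / P = 801.68 / 243 = 3.30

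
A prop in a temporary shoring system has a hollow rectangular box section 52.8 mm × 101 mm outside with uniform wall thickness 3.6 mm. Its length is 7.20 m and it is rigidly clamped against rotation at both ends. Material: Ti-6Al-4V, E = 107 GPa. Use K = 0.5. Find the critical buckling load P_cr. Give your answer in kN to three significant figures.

P_cr ≈ 40.6 kN

Inner dimensions: h_i = 101 − 2×3.6 = 93.80 mm, b_i = 52.8 − 2×3.6 = 45.60 mm
Weak-axis I_min = (h_o·b_o³ − h_i·b_i³)/12 with b_o = 52.8, b_i = 45.60 mm (shorter outer/inner sides).
I_min = (101×52.8³ − 93.80×45.60³)/12 = 4.977×10^5 mm⁴
I = 4.977×10^5 mm⁴ = 4.977×10^-7 m⁴
Effective length L_e = K·L = 0.5 × 7.20 = 3.600 m
P_cr = π²EI / L_e² = π² × 107×10⁹ × 4.977×10^-7 / 3.600² = 4.056×10^4 N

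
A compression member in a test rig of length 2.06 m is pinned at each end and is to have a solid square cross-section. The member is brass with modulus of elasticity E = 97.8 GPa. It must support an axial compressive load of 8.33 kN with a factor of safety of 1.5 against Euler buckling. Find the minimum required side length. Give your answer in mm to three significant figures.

a ≈ 28.5 mm

Required P_cr = n·P = 1.5 × 8.33 = 12.50 kN
L_e = K·L = 1 × 2.06 = 2.060 m
Required I = P_cr·L_e²/(π²E) = 1.250×10^4 × 2.060² / (π² × 9.78×10^10) = 5.493×10^-8 m⁴
I_req = 5.493×10^4 mm⁴
Solid square: I = a⁴/12  ⇒  a = (12I)^(1/4) = (12×5.493×10^4)^(1/4) = 28.5 mm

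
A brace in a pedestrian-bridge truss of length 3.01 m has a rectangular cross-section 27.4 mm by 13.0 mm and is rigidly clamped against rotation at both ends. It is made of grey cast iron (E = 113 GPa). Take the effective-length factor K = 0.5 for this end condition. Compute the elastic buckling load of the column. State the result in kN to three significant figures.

Buckling occurs about the weak axis: I_min = h·b³/12 with b = 13.0 mm (the shorter side).
I_min = 27.4×13.0³/12 = 5.016×10^3 mm⁴
I = 5.016×10^3 mm⁴ = 5.016×10^-9 m⁴
Effective length L_e = K·L = 0.5 × 3.01 = 1.505 m
P_cr = π²EI / L_e² = π² × 113×10⁹ × 5.016×10^-9 / 1.505² = 2.470×10^3 N

P_cr ≈ 2.47 kN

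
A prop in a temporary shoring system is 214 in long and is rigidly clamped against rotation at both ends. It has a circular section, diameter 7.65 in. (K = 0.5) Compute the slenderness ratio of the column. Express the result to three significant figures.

I = πd⁴/64 = π×7.65⁴/64 = 168.1 in⁴
A = 45.96 in²;  r_min = √(I/A) = √(168.1/45.96) = 1.912 in
L_e = K·L = 0.5 × 214 = 107.0 in
λ = L_e / r_min = 107.00 / 1.912 = 55.9

λ ≈ 55.9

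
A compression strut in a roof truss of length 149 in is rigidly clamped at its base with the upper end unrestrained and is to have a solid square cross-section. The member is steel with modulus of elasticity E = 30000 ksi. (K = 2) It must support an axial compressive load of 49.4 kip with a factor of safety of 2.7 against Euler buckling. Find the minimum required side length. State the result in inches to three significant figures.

Required P_cr = n·P = 2.7 × 49.4 = 133.4 kip
L_e = K·L = 2 × 149 = 298.0 in
Required I = P_cr·L_e²/(π²E) = 1.334×10^5 × 298.0² / (π² × 3.00×10^7) = 40.00 in⁴
Solid square: I = a⁴/12  ⇒  a = (12I)^(1/4) = (12×40.00)^(1/4) = 4.68 in

a ≈ 4.68 in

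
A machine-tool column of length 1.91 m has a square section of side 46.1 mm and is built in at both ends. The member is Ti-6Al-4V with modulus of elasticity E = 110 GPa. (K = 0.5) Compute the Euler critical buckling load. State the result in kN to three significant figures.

I = a⁴/12 = 46.1⁴/12 = 3.764×10^5 mm⁴
I = 3.764×10^5 mm⁴ = 3.764×10^-7 m⁴
Effective length L_e = K·L = 0.5 × 1.91 = 0.9550 m
P_cr = π²EI / L_e² = π² × 110×10⁹ × 3.764×10^-7 / 0.9550² = 4.480×10^5 N

P_cr ≈ 448 kN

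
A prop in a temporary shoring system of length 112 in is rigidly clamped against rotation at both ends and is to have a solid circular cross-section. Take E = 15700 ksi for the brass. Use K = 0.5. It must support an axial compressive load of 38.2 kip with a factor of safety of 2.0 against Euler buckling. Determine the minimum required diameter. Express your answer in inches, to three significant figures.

d ≈ 2.37 in

Required P_cr = n·P = 2.0 × 38.2 = 76.40 kip
L_e = K·L = 0.5 × 112 = 56.00 in
Required I = P_cr·L_e²/(π²E) = 7.640×10^4 × 56.00² / (π² × 1.57×10^7) = 1.546 in⁴
Solid circle: I = πd⁴/64  ⇒  d = (64I/π)^(1/4) = (64×1.546/π)^(1/4) = 2.37 in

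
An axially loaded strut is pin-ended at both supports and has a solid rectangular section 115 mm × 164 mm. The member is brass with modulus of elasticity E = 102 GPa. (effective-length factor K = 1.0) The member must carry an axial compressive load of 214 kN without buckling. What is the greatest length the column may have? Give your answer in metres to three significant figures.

Buckling occurs about the weak axis: I_min = h·b³/12 with b = 115 mm (the shorter side).
I_min = 164×115³/12 = 2.079×10^7 mm⁴
I = 2.079×10^-5 m⁴
At the buckling limit P_cr = P = 2.140×10^5 N
From P_cr = π²EI/(K·L)²:  L = (1/K)·√(π²EI/P_cr) = (1/1)·√(π²×1.02×10^11×2.079×10^-5/2.140×10^5)
L = 9.89 m

L_max ≈ 9.89 m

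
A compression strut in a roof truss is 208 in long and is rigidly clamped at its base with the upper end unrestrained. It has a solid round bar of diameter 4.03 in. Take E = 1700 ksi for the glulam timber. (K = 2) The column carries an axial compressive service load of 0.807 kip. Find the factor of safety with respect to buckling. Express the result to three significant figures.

I = πd⁴/64 = π×4.03⁴/64 = 12.95 in⁴
Effective length L_e = K·L = 2 × 208 = 416.0 in
P_cr = π²EI / L_e² = π² × 1700×10³ × 12.95 / 416.0² = 1.255×10^3 lb
Factor of safety n = P_cr / P = 1.2553 / 0.807 = 1.56

n ≈ 1.56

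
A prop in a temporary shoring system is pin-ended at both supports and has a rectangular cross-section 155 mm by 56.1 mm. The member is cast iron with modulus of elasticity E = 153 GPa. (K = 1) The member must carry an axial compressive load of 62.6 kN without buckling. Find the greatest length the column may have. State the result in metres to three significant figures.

Buckling occurs about the weak axis: I_min = h·b³/12 with b = 56.1 mm (the shorter side).
I_min = 155×56.1³/12 = 2.281×10^6 mm⁴
I = 2.281×10^-6 m⁴
At the buckling limit P_cr = P = 6.260×10^4 N
From P_cr = π²EI/(K·L)²:  L = (1/K)·√(π²EI/P_cr) = (1/1)·√(π²×1.53×10^11×2.281×10^-6/6.260×10^4)
L = 7.42 m

L_max ≈ 7.42 m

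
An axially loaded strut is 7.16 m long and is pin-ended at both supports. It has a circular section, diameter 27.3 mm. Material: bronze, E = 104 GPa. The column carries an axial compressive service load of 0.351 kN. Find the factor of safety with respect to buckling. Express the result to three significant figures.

n ≈ 1.56

I = πd⁴/64 = π×27.3⁴/64 = 2.727×10^4 mm⁴
I = 2.727×10^4 mm⁴ = 2.727×10^-8 m⁴
Effective length L_e = K·L = 1 × 7.16 = 7.160 m
P_cr = π²EI / L_e² = π² × 104×10⁹ × 2.727×10^-8 / 7.160² = 545.9 N
Factor of safety n = P_cr / P = 0.54592 / 0.351 = 1.56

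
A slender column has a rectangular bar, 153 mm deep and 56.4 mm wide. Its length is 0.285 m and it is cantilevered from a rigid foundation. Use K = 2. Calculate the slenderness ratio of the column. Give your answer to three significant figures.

For a rectangle r_min = b/√12 = 56.4/√12 = 16.28 mm
L_e = K·L = 2 × 0.285 m = 0.5700 m = 570.00 mm
λ = L_e / r_min = 570.00 / 16.28 = 35.0

λ ≈ 35.0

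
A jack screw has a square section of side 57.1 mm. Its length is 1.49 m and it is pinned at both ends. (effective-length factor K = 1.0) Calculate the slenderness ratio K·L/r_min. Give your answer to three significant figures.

For a square r = a/√12 = 57.1/√12 = 16.48 mm
L_e = K·L = 1 × 1.49 m = 1.490 m = 1490.0 mm
λ = L_e / r_min = 1490.0 / 16.48 = 90.4

λ ≈ 90.4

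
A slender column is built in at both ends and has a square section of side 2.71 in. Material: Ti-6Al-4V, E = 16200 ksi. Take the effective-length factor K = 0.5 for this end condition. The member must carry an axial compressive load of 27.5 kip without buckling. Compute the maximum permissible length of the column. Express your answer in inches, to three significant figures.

L_max ≈ 323 in

I = a⁴/12 = 2.71⁴/12 = 4.495 in⁴
At the buckling limit P_cr = P = 2.750×10^4 lb
From P_cr = π²EI/(K·L)²:  L = (1/K)·√(π²EI/P_cr) = (1/0.5)·√(π²×1.62×10^7×4.495/2.750×10^4)
L = 323 in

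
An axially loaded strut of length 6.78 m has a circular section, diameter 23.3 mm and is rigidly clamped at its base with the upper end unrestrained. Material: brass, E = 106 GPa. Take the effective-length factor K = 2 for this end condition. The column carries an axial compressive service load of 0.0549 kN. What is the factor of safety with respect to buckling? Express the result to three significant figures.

n ≈ 1.50

I = πd⁴/64 = π×23.3⁴/64 = 1.447×10^4 mm⁴
I = 1.447×10^4 mm⁴ = 1.447×10^-8 m⁴
Effective length L_e = K·L = 2 × 6.78 = 13.56 m
P_cr = π²EI / L_e² = π² × 106×10⁹ × 1.447×10^-8 / 13.56² = 82.32 N
Factor of safety n = P_cr / P = 0.082315 / 0.0549 = 1.50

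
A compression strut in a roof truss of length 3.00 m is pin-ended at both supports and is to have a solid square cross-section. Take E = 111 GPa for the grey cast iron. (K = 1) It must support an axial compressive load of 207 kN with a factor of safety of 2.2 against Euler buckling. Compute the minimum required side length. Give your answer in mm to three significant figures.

a ≈ 81.9 mm

Required P_cr = n·P = 2.2 × 207 = 455.4 kN
L_e = K·L = 1 × 3.00 = 3.000 m
Required I = P_cr·L_e²/(π²E) = 4.554×10^5 × 3.000² / (π² × 1.11×10^11) = 3.741×10^-6 m⁴
I_req = 3.741×10^6 mm⁴
Solid square: I = a⁴/12  ⇒  a = (12I)^(1/4) = (12×3.741×10^6)^(1/4) = 81.9 mm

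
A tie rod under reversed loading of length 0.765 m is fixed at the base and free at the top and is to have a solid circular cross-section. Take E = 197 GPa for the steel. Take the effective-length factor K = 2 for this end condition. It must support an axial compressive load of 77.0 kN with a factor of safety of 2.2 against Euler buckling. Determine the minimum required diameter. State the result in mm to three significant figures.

d ≈ 45.1 mm

Required P_cr = n·P = 2.2 × 77.0 = 169.4 kN
L_e = K·L = 2 × 0.765 = 1.530 m
Required I = P_cr·L_e²/(π²E) = 1.694×10^5 × 1.530² / (π² × 1.97×10^11) = 2.040×10^-7 m⁴
I_req = 2.040×10^5 mm⁴
Solid circle: I = πd⁴/64  ⇒  d = (64I/π)^(1/4) = (64×2.040×10^5/π)^(1/4) = 45.1 mm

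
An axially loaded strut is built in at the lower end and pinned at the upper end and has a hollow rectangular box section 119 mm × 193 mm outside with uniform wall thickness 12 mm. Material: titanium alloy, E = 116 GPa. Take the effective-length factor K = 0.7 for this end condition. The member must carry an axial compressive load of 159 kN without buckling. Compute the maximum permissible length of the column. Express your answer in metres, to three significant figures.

Inner dimensions: h_i = 193 − 2×12 = 169.0 mm, b_i = 119 − 2×12 = 95.00 mm
Weak-axis I_min = (h_o·b_o³ − h_i·b_i³)/12 with b_o = 119, b_i = 95.00 mm (shorter outer/inner sides).
I_min = (193×119³ − 169.0×95.00³)/12 = 1.503×10^7 mm⁴
I = 1.503×10^-5 m⁴
At the buckling limit P_cr = P = 1.590×10^5 N
From P_cr = π²EI/(K·L)²:  L = (1/K)·√(π²EI/P_cr) = (1/0.7)·√(π²×1.16×10^11×1.503×10^-5/1.590×10^5)
L = 14.9 m

L_max ≈ 14.9 m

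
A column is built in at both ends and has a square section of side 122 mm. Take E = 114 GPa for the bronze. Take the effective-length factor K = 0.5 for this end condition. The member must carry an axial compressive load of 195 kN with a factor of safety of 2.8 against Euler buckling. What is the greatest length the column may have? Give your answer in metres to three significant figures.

I = a⁴/12 = 122⁴/12 = 1.846×10^7 mm⁴
I = 1.846×10^-5 m⁴
Required critical load P_cr = n·P = 2.8 × 195 = 546.0 kN = 5.460×10^5 N
From P_cr = π²EI/(K·L)²:  L = (1/K)·√(π²EI/P_cr) = (1/0.5)·√(π²×1.14×10^11×1.846×10^-5/5.460×10^5)
L = 12.3 m

L_max ≈ 12.3 m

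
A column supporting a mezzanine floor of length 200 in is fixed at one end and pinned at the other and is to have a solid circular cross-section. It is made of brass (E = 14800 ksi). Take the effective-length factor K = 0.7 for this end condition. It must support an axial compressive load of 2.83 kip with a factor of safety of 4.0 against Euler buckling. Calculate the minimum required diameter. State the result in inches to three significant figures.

Required P_cr = n·P = 4.0 × 2.83 = 11.32 kip
L_e = K·L = 0.7 × 200 = 140.0 in
Required I = P_cr·L_e²/(π²E) = 1.132×10^4 × 140.0² / (π² × 1.48×10^7) = 1.519 in⁴
Solid circle: I = πd⁴/64  ⇒  d = (64I/π)^(1/4) = (64×1.519/π)^(1/4) = 2.36 in

d ≈ 2.36 in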